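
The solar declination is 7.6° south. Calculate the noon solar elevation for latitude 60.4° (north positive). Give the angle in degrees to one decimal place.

At local solar noon the hour angle is zero, so the elevation is 90° − |φ − δ| = 90° − |60.4° − (-7.6°)| = 90° − 68.0° = 22.0°.

22.0°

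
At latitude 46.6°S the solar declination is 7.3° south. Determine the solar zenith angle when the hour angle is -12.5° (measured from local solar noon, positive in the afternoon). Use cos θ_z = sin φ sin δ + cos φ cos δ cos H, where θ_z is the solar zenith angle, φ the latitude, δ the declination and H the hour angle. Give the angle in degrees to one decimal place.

40.7°

With φ = -46.6°, δ = -7.3°, H = -12.50°: sin φ sin δ = 0.0923, cos φ cos δ cos H = 0.6654, so cos θ_z = 0.7577.
θ_z = arccos(0.7577) = 40.74°.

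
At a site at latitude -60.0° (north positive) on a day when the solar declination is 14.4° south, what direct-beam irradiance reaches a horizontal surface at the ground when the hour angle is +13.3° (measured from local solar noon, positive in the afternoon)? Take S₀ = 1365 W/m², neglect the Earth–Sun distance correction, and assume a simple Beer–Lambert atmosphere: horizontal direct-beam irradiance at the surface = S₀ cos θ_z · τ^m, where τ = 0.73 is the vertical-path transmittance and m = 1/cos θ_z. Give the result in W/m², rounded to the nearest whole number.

593 W/m²

With φ = -60.0°, δ = -14.4°, H = 13.30°: sin φ sin δ = 0.2154, cos φ cos δ cos H = 0.4713, so cos θ_z = 0.6867.
Air mass m = 1/cos θ_z = 1/0.6867 = 1.456; τ^m = 0.73^1.456 = 0.6324.
Surface direct beam = 1365 × 0.6867 × 0.6324 = 592.78 W/m².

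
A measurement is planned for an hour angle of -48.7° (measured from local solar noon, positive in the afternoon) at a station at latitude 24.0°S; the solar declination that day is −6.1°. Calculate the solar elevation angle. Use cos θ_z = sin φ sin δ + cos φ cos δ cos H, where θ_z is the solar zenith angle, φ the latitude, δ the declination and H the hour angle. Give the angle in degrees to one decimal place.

cos θ_z = sin φ sin δ + cos φ cos δ cos H = (-0.4067)(-0.1063) + (0.9135)(0.9943)(0.6600) = 0.6427.
θ_z = arccos(0.6427) = 50.01°, so the elevation is 90° − 50.01° = 39.99°.

40.0°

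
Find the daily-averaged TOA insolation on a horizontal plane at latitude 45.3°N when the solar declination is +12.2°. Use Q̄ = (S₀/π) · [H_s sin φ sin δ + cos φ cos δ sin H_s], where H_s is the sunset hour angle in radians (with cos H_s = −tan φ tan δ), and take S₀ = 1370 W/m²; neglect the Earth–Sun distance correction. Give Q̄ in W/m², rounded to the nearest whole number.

−tan φ tan δ = −(1.0105)(0.2162) = -0.2185; H_s = arccos(-0.2185) = 102.62°. In radians, H_s = 1.7911.
H_s sin φ sin δ = 1.7911 × 0.7108 × 0.2113 = 0.2690.
cos φ cos δ sin H_s = 0.7034 × 0.9774 × 0.9758 = 0.6709.
Q̄ = (1370/π) × (0.2690 + 0.6709) = 436.08 × 0.9399 = 409.87 W/m².

410 W/m²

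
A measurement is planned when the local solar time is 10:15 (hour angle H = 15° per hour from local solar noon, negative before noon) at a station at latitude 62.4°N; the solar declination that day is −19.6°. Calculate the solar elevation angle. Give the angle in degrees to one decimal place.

5.4°

Hour angle H = 15° × (10.25 − 12) = -26.25°.
cos θ_z = sin(62.4°) sin(-19.6°) + cos(62.4°) cos(-19.6°) cos(-26.25°) = -0.2973 + 0.3914 = 0.0941.
θ_z = arccos(0.0941) = 84.60°, so the elevation is 90° − 84.60° = 5.40°.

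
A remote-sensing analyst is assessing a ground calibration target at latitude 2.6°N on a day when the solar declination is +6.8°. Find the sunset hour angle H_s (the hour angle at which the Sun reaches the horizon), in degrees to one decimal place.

−tan φ tan δ = −(0.0454)(0.1192) = -0.0054; H_s = arccos(-0.0054) = 90.31°.

90.3°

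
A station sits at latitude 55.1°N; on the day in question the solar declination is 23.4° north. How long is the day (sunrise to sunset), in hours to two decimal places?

−tan φ tan δ = −(1.4335)(0.4327) = -0.6203; H_s = arccos(-0.6203) = 128.34°.
Day length = 2 H_s / 15° h⁻¹ = 256.68° / 15 = 17.112 h.

17.11 hours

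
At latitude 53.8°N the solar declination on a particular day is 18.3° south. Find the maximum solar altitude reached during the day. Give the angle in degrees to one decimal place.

17.9°

At local solar noon the hour angle is zero, so the elevation is 90° − |φ − δ| = 90° − |53.8° − (-18.3°)| = 90° − 72.1° = 17.9°.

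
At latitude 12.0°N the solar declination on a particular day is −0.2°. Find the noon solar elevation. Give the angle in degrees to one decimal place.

At local solar noon the hour angle is zero, so the elevation is 90° − |φ − δ| = 90° − |12.0° − (-0.2°)| = 90° − 12.2° = 77.8°.

77.8°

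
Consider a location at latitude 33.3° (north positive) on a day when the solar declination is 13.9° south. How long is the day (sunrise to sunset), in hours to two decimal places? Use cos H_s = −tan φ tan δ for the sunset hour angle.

10.75 hours

cos H_s = −tan(33.3°) · tan(-13.9°) = 0.1626, so H_s = arccos(0.1626) = 80.64°.
Day length = 2 H_s / 15° h⁻¹ = 161.28° / 15 = 10.752 h.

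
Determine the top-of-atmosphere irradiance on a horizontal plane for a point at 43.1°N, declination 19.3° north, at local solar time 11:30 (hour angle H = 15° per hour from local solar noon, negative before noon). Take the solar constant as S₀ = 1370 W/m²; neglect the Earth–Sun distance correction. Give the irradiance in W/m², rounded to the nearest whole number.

Hour angle H = 15° × (11.5 − 12) = -7.50°.
cos θ_z = sin(43.1°) sin(19.3°) + cos(43.1°) cos(19.3°) cos(-7.50°) = 0.2258 + 0.6832 = 0.9090.
Top-of-atmosphere irradiance = S₀ cos θ_z = 1370 × 0.9090 = 1245.33 W/m².

1245 W/m²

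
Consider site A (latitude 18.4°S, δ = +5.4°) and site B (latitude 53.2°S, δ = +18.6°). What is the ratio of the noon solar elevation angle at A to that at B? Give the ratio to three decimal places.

A: 90° − |-18.4 − (5.4)| = 66.20°.
B: 90° − |-53.2 − (18.6)| = 18.20°.
Ratio A/B = 66.2000 / 18.2000 = 3.6374.

3.637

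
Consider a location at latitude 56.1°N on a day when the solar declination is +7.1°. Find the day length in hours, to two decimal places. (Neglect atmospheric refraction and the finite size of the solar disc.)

The sunset hour angle satisfies cos H_s = −tan φ tan δ = -0.1854, giving H_s = 100.68°.
Day length = 2 H_s / 15° h⁻¹ = 201.36° / 15 = 13.424 h.

13.42 hours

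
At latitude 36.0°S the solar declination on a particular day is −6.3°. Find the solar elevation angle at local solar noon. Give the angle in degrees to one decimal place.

60.3°

At local solar noon the hour angle is zero, so the elevation is 90° − |φ − δ| = 90° − |-36.0° − (-6.3°)| = 90° − 29.7° = 60.3°.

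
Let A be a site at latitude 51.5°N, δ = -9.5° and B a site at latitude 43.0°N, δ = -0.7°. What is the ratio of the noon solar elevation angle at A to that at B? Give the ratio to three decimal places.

0.626

A: 90° − |51.5 − (-9.5)| = 29.00°.
B: 90° − |43.0 − (-0.7)| = 46.30°.
Ratio A/B = 29.0000 / 46.3000 = 0.6263.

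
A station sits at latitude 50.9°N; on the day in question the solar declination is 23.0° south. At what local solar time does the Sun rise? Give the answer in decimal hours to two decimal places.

8.10 h

cos H_s = −tan(50.9°) · tan(-23.0°) = 0.5223, so H_s = arccos(0.5223) = 58.51°.
Sunrise is at 12 − H_s/15 = 12 − 3.901 = 8.099 h local solar time.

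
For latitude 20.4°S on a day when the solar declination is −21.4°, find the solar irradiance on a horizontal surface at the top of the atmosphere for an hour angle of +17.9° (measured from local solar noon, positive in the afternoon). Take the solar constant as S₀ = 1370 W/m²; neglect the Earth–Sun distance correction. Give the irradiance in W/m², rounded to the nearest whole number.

1312 W/m²

With φ = -20.4°, δ = -21.4°, H = 17.90°: sin φ sin δ = 0.1272, cos φ cos δ cos H = 0.8304, so cos θ_z = 0.9576.
Top-of-atmosphere irradiance = S₀ cos θ_z = 1370 × 0.9576 = 1311.91 W/m².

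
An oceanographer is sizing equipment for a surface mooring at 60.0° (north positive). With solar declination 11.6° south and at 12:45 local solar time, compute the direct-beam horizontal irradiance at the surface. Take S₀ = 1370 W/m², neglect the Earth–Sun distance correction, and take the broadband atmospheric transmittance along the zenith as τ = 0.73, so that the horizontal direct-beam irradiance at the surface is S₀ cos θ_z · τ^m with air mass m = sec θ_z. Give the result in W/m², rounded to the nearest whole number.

Hour angle H = 15° × (12.75 − 12) = 11.25°.
With φ = 60.0°, δ = -11.6°, H = 11.25°: sin φ sin δ = -0.1741, cos φ cos δ cos H = 0.4804, so cos θ_z = 0.3063.
Air mass m = 1/cos θ_z = 1/0.3063 = 3.265; τ^m = 0.73^3.265 = 0.3579.
Surface direct beam = 1370 × 0.3063 × 0.3579 = 150.19 W/m².

150 W/m²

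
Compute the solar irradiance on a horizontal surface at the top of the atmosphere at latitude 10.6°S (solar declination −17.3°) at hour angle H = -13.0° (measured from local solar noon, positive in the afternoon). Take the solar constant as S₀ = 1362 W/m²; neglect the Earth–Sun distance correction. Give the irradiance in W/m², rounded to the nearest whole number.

With φ = -10.6°, δ = -17.3°, H = -13.00°: sin φ sin δ = 0.0547, cos φ cos δ cos H = 0.9144, so cos θ_z = 0.9691.
Top-of-atmosphere irradiance = S₀ cos θ_z = 1362 × 0.9691 = 1319.91 W/m².

1320 W/m²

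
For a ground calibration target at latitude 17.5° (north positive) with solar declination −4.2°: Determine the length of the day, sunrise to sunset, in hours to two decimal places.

The sunset hour angle satisfies cos H_s = −tan φ tan δ = 0.0232, giving H_s = 88.67°.
Day length = 2 H_s / 15° h⁻¹ = 177.34° / 15 = 11.823 h.

11.82 hours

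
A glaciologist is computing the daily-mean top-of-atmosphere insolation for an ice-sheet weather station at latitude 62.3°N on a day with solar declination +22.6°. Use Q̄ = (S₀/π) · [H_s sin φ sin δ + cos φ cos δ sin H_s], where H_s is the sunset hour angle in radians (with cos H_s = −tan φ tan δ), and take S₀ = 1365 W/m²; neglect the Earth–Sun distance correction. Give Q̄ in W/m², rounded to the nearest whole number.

cos H_s = −tan(62.3°) · tan(22.6°) = -0.7929, so H_s = arccos(-0.7929) = 142.46°. In radians, H_s = 2.4864.
H_s sin φ sin δ = 2.4864 × 0.8854 × 0.3843 = 0.8460.
cos φ cos δ sin H_s = 0.4648 × 0.9232 × 0.6093 = 0.2615.
Q̄ = (1365/π) × (0.8460 + 0.2615) = 434.49 × 1.1075 = 481.20 W/m².

481 W/m²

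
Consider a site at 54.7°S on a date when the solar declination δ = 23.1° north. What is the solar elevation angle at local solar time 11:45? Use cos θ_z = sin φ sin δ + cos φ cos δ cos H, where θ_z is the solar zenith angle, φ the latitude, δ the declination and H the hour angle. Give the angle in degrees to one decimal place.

12.1°

Hour angle H = 15° × (11.75 − 12) = -3.75°.
cos θ_z = sin φ sin δ + cos φ cos δ cos H = (-0.8161)(0.3923) + (0.5779)(0.9198)(0.9979) = 0.2103.
θ_z = arccos(0.2103) = 77.86°, so the elevation is 90° − 77.86° = 12.14°.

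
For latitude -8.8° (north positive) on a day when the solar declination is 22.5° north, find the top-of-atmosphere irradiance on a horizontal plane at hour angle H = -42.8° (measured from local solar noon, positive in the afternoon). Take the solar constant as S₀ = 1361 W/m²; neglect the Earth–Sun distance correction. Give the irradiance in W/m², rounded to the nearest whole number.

832 W/m²

cos θ_z = sin φ sin δ + cos φ cos δ cos H = (-0.1530)(0.3827) + (0.9882)(0.9239)(0.7337) = 0.6113.
Top-of-atmosphere irradiance = S₀ cos θ_z = 1361 × 0.6113 = 831.98 W/m².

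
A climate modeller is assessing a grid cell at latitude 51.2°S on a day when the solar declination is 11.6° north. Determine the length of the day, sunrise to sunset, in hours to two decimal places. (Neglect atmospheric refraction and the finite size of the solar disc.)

cos H_s = −tan(-51.2°) · tan(11.6°) = 0.2553, so H_s = arccos(0.2553) = 75.21°.
Day length = 2 H_s / 15° h⁻¹ = 150.42° / 15 = 10.028 h.

10.03 hours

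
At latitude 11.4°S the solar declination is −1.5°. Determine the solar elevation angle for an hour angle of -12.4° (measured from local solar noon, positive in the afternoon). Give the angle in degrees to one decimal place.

74.2°

cos θ_z = sin φ sin δ + cos φ cos δ cos H = (-0.1977)(-0.0262) + (0.9803)(0.9997)(0.9767) = 0.9624.
θ_z = arccos(0.9624) = 15.76°, so the elevation is 90° − 15.76° = 74.24°.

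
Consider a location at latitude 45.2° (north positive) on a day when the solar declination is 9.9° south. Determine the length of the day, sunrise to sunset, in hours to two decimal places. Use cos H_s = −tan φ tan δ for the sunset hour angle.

−tan φ tan δ = −(1.0070)(-0.1745) = 0.1757; H_s = arccos(0.1757) = 79.88°.
Day length = 2 H_s / 15° h⁻¹ = 159.76° / 15 = 10.651 h.

10.65 hours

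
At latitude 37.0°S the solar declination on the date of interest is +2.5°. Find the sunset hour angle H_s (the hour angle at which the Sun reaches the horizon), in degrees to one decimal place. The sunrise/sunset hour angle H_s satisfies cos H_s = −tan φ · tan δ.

88.1°

cos H_s = −tan(-37.0°) · tan(2.5°) = 0.0329, so H_s = arccos(0.0329) = 88.11°.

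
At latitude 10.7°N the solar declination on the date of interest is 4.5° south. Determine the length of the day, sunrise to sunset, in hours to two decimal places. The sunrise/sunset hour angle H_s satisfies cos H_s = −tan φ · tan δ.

11.89 hours

The sunset hour angle satisfies cos H_s = −tan φ tan δ = 0.0149, giving H_s = 89.15°.
Day length = 2 H_s / 15° h⁻¹ = 178.30° / 15 = 11.887 h.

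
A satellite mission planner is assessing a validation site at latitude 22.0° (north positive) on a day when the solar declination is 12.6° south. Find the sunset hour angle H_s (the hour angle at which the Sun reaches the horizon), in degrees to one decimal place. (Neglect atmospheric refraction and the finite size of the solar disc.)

cos H_s = −tan(22.0°) · tan(-12.6°) = 0.0903, so H_s = arccos(0.0903) = 84.82°.

84.8°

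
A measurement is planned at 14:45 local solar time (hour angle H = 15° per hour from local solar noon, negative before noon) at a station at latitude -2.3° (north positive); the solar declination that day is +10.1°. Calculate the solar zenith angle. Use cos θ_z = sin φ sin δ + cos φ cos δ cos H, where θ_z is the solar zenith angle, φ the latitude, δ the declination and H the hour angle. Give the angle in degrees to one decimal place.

42.9°

Hour angle H = 15° × (14.75 − 12) = 41.25°.
cos θ_z = sin(-2.3°) sin(10.1°) + cos(-2.3°) cos(10.1°) cos(41.25°) = -0.0070 + 0.7396 = 0.7326.
θ_z = arccos(0.7326) = 42.90°.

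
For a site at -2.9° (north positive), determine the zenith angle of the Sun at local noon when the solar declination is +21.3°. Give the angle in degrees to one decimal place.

At local solar noon the hour angle is zero, so the zenith angle is |φ − δ| = |-2.9° − (21.3°)| = 24.2°.

24.2°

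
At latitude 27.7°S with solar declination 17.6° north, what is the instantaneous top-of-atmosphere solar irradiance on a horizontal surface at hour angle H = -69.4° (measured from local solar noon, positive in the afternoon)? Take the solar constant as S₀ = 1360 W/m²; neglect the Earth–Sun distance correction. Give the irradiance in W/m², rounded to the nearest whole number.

With φ = -27.7°, δ = 17.6°, H = -69.40°: sin φ sin δ = -0.1406, cos φ cos δ cos H = 0.2969, so cos θ_z = 0.1563.
Top-of-atmosphere irradiance = S₀ cos θ_z = 1360 × 0.1563 = 212.57 W/m².

213 W/m²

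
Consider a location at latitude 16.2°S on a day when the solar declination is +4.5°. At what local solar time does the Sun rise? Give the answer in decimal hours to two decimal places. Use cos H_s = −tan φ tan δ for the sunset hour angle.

cos H_s = −tan(-16.2°) · tan(4.5°) = 0.0229, so H_s = arccos(0.0229) = 88.69°.
Sunrise is at 12 − H_s/15 = 12 − 5.913 = 6.087 h local solar time.

6.09 h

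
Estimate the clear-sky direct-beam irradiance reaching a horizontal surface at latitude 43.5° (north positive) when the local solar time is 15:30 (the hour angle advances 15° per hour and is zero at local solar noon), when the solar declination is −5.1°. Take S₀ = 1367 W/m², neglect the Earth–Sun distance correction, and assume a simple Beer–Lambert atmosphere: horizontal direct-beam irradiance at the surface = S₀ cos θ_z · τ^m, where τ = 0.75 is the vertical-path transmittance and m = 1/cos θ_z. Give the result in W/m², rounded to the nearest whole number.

242 W/m²

Hour angle H = 15° × (15.5 − 12) = 52.50°.
cos θ_z = sin φ sin δ + cos φ cos δ cos H = (0.6884)(-0.0889) + (0.7254)(0.9960)(0.6088) = 0.3787.
Air mass m = 1/cos θ_z = 1/0.3787 = 2.641; τ^m = 0.75^2.641 = 0.4678.
Surface direct beam = 1367 × 0.3787 × 0.4678 = 242.17 W/m².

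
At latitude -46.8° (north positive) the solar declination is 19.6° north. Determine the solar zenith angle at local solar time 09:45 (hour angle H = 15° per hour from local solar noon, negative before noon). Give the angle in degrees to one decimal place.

73.0°

Hour angle H = 15° × (9.75 − 12) = -33.75°.
cos θ_z = sin(-46.8°) sin(19.6°) + cos(-46.8°) cos(19.6°) cos(-33.75°) = -0.2445 + 0.5362 = 0.2917.
θ_z = arccos(0.2917) = 73.04°.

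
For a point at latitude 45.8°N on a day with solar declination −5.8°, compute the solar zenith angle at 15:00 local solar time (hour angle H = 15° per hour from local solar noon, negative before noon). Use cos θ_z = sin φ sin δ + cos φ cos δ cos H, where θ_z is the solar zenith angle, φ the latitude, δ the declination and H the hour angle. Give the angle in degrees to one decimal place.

Hour angle H = 15° × (15 − 12) = 45.00°.
cos θ_z = sin(45.8°) sin(-5.8°) + cos(45.8°) cos(-5.8°) cos(45.00°) = -0.0724 + 0.4904 = 0.4180.
θ_z = arccos(0.4180) = 65.29°.

65.3°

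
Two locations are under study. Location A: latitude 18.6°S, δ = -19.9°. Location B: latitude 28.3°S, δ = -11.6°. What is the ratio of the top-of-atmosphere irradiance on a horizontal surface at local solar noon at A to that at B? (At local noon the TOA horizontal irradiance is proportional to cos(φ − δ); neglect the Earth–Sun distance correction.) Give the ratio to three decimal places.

1.044

A: cos θ_z = cos(-18.6° − (-19.9°)) = 0.9997.
B: cos θ_z = cos(-28.3° − (-11.6°)) = 0.9578.
Ratio A/B = 0.9997 / 0.9578 = 1.0437.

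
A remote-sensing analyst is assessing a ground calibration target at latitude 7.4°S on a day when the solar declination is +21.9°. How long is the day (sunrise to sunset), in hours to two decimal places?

11.60 hours

The sunset hour angle satisfies cos H_s = −tan φ tan δ = 0.0522, giving H_s = 87.01°.
Day length = 2 H_s / 15° h⁻¹ = 174.02° / 15 = 11.601 h.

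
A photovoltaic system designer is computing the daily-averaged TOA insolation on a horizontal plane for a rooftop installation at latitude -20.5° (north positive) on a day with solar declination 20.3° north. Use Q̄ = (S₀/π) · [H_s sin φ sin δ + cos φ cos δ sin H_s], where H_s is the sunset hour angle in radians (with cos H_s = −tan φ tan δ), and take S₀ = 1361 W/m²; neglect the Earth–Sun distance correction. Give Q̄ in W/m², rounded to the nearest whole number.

The sunset hour angle satisfies cos H_s = −tan φ tan δ = 0.1383, giving H_s = 82.05°. In radians, H_s = 1.4320.
H_s sin φ sin δ = 1.4320 × -0.3502 × 0.3469 = -0.1740.
cos φ cos δ sin H_s = 0.9367 × 0.9379 × 0.9904 = 0.8701.
Q̄ = (1361/π) × (-0.1740 + 0.8701) = 433.22 × 0.6961 = 301.56 W/m².

302 W/m²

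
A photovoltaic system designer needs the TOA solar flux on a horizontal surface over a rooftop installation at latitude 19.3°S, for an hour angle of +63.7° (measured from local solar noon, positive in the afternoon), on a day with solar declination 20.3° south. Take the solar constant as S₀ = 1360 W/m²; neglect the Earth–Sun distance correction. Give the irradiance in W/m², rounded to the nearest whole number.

cos θ_z = sin(-19.3°) sin(-20.3°) + cos(-19.3°) cos(-20.3°) cos(63.70°) = 0.1147 + 0.3922 = 0.5069.
Top-of-atmosphere irradiance = S₀ cos θ_z = 1360 × 0.5069 = 689.38 W/m².

689 W/m²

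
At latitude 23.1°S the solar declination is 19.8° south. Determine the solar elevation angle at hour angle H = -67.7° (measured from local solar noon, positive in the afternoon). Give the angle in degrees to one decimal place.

cos θ_z = sin(-23.1°) sin(-19.8°) + cos(-23.1°) cos(-19.8°) cos(-67.70°) = 0.1329 + 0.3284 = 0.4613.
θ_z = arccos(0.4613) = 62.53°, so the elevation is 90° − 62.53° = 27.47°.

27.5°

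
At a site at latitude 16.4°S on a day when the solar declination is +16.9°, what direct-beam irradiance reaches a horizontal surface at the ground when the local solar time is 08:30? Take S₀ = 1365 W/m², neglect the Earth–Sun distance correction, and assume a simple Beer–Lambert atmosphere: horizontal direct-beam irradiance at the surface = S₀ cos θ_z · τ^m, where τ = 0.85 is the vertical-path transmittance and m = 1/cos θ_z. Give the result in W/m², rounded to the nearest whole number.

463 W/m²

Hour angle H = 15° × (8.5 − 12) = -52.50°.
cos θ_z = sin φ sin δ + cos φ cos δ cos H = (-0.2823)(0.2907) + (0.9593)(0.9568)(0.6088) = 0.4767.
Air mass m = 1/cos θ_z = 1/0.4767 = 2.098; τ^m = 0.85^2.098 = 0.7111.
Surface direct beam = 1365 × 0.4767 × 0.7111 = 462.71 W/m².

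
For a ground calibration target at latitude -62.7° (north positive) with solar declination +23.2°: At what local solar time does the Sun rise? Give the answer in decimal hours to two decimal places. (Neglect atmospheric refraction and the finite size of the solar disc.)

9.74 h

cos H_s = −tan(-62.7°) · tan(23.2°) = 0.8304, so H_s = arccos(0.8304) = 33.86°.
Sunrise is at 12 − H_s/15 = 12 − 2.257 = 9.743 h local solar time.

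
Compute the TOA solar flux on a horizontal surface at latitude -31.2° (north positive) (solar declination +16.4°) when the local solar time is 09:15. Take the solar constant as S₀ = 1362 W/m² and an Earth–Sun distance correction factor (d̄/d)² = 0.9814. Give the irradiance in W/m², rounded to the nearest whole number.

629 W/m²

Hour angle H = 15° × (9.25 − 12) = -41.25°.
With φ = -31.2°, δ = 16.4°, H = -41.25°: sin φ sin δ = -0.1463, cos φ cos δ cos H = 0.6169, so cos θ_z = 0.4706.
Top-of-atmosphere irradiance = S₀ (d̄/d)² cos θ_z = 1362 × 0.9814 × 0.4706 = 629.04 W/m².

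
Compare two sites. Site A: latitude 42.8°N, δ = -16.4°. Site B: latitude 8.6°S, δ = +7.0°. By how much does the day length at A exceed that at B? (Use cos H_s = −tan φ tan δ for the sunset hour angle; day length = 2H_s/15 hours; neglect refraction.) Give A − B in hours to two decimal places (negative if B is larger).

-1.97 h

A: H_s = arccos(−tan 42.8° · tan -16.4°) = 74.18°, so 2H_s/15 = 9.8907 h.
B: H_s = arccos(−tan -8.6° · tan 7.0°) = 88.94°, so 2H_s/15 = 11.8587 h.
A − B = 9.8907 − 11.8587 = -1.9680 h.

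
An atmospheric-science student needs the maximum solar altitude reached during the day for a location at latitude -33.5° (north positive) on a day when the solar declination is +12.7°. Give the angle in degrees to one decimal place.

At local solar noon the hour angle is zero, so the elevation is 90° − |φ − δ| = 90° − |-33.5° − (12.7°)| = 90° − 46.2° = 43.8°.

43.8°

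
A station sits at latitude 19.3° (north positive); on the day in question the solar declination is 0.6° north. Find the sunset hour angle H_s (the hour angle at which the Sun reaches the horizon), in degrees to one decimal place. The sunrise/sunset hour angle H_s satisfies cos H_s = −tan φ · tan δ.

cos H_s = −tan(19.3°) · tan(0.6°) = -0.0037, so H_s = arccos(-0.0037) = 90.21°.

90.2°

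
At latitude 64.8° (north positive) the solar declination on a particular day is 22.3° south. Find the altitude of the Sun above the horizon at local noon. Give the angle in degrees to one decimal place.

At local solar noon the hour angle is zero, so the elevation is 90° − |φ − δ| = 90° − |64.8° − (-22.3°)| = 90° − 87.1° = 2.9°.

2.9°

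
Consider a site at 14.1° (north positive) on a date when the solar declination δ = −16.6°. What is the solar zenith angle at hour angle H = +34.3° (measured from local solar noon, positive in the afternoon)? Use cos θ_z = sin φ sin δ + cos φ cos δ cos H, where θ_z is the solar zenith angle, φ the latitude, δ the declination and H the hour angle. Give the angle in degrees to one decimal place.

45.7°

With φ = 14.1°, δ = -16.6°, H = 34.30°: sin φ sin δ = -0.0696, cos φ cos δ cos H = 0.7678, so cos θ_z = 0.6982.
θ_z = arccos(0.6982) = 45.72°.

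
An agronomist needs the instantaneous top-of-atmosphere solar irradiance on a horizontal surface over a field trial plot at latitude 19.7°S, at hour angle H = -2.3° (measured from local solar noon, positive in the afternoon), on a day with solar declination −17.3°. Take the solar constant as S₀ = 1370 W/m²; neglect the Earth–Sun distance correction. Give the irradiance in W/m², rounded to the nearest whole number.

With φ = -19.7°, δ = -17.3°, H = -2.30°: sin φ sin δ = 0.1002, cos φ cos δ cos H = 0.8982, so cos θ_z = 0.9984.
Top-of-atmosphere irradiance = S₀ cos θ_z = 1370 × 0.9984 = 1367.81 W/m².

1368 W/m²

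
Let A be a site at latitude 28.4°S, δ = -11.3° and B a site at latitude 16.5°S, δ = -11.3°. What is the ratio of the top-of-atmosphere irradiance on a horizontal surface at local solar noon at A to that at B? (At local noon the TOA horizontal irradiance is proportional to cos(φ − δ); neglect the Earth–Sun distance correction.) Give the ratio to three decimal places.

0.960

A: cos θ_z = cos(-28.4° − (-11.3°)) = 0.9558.
B: cos θ_z = cos(-16.5° − (-11.3°)) = 0.9959.
Ratio A/B = 0.9558 / 0.9959 = 0.9597.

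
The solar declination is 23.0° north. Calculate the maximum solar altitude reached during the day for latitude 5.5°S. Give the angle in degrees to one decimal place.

At local solar noon the hour angle is zero, so the elevation is 90° − |φ − δ| = 90° − |-5.5° − (23.0°)| = 90° − 28.5° = 61.5°.

61.5°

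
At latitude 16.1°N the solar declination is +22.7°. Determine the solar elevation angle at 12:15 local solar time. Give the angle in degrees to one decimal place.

Hour angle H = 15° × (12.25 − 12) = 3.75°.
cos θ_z = sin φ sin δ + cos φ cos δ cos H = (0.2773)(0.3859) + (0.9608)(0.9225)(0.9979) = 0.9915.
θ_z = arccos(0.9915) = 7.48°, so the elevation is 90° − 7.48° = 82.52°.

82.5°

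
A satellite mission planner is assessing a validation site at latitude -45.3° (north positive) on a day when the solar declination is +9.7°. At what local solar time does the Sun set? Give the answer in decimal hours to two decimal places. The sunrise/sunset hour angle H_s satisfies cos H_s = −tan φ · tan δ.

17.34 h

The sunset hour angle satisfies cos H_s = −tan φ tan δ = 0.1727, giving H_s = 80.06°.
Sunset is at 12 + H_s/15 = 12 + 5.337 = 17.337 h local solar time.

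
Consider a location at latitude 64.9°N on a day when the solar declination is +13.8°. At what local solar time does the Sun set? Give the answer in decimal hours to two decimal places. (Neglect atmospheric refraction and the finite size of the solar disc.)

20.11 h

cos H_s = −tan(64.9°) · tan(13.8°) = -0.5244, so H_s = arccos(-0.5244) = 121.63°.
Sunset is at 12 + H_s/15 = 12 + 8.109 = 20.109 h local solar time.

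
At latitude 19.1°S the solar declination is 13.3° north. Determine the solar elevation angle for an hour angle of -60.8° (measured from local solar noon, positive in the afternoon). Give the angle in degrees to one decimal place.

21.9°

cos θ_z = sin(-19.1°) sin(13.3°) + cos(-19.1°) cos(13.3°) cos(-60.80°) = -0.0753 + 0.4486 = 0.3733.
θ_z = arccos(0.3733) = 68.08°, so the elevation is 90° − 68.08° = 21.92°.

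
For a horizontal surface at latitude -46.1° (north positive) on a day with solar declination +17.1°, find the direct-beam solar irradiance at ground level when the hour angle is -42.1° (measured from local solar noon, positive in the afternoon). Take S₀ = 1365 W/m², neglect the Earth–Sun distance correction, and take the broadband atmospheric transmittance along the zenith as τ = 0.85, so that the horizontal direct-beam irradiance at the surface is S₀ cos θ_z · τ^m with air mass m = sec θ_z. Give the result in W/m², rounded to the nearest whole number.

With φ = -46.1°, δ = 17.1°, H = -42.10°: sin φ sin δ = -0.2119, cos φ cos δ cos H = 0.4917, so cos θ_z = 0.2798.
Air mass m = 1/cos θ_z = 1/0.2798 = 3.574; τ^m = 0.85^3.574 = 0.5594.
Surface direct beam = 1365 × 0.2798 × 0.5594 = 213.65 W/m².

214 W/m²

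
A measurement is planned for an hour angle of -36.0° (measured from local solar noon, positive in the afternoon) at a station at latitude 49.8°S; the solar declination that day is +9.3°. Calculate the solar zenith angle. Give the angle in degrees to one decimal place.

66.9°

cos θ_z = sin(-49.8°) sin(9.3°) + cos(-49.8°) cos(9.3°) cos(-36.00°) = -0.1234 + 0.5153 = 0.3919.
θ_z = arccos(0.3919) = 66.93°.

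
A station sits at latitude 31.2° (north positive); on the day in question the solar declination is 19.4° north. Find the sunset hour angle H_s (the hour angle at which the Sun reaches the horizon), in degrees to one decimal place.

102.3°

The sunset hour angle satisfies cos H_s = −tan φ tan δ = -0.2133, giving H_s = 102.32°.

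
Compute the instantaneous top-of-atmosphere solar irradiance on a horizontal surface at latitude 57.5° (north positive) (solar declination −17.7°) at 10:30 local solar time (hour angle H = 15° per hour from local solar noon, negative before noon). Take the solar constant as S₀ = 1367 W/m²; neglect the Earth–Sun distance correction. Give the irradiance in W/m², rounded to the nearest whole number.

Hour angle H = 15° × (10.5 − 12) = -22.50°.
cos θ_z = sin(57.5°) sin(-17.7°) + cos(57.5°) cos(-17.7°) cos(-22.50°) = -0.2564 + 0.4729 = 0.2165.
Top-of-atmosphere irradiance = S₀ cos θ_z = 1367 × 0.2165 = 295.96 W/m².

296 W/m²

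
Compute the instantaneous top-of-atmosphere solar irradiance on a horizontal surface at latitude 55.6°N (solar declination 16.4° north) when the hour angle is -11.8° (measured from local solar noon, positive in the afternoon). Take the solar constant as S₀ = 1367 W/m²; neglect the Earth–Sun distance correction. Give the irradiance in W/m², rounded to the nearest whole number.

With φ = 55.6°, δ = 16.4°, H = -11.80°: sin φ sin δ = 0.2330, cos φ cos δ cos H = 0.5305, so cos θ_z = 0.7635.
Top-of-atmosphere irradiance = S₀ cos θ_z = 1367 × 0.7635 = 1043.70 W/m².

1044 W/m²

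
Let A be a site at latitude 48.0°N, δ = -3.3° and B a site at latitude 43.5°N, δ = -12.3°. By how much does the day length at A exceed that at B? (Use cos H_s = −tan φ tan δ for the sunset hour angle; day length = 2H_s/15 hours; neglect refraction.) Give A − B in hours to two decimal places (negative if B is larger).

A: H_s = arccos(−tan 48.0° · tan -3.3°) = 86.33°, so 2H_s/15 = 11.5107 h.
B: H_s = arccos(−tan 43.5° · tan -12.3°) = 78.06°, so 2H_s/15 = 10.4080 h.
A − B = 11.5107 − 10.4080 = 1.1027 h.

+1.10 h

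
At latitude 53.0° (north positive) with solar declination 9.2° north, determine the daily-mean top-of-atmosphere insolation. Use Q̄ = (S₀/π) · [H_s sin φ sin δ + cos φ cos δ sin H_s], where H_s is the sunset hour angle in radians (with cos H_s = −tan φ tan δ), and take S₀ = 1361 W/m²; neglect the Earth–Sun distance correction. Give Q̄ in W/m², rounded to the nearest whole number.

350 W/m²

−tan φ tan δ = −(1.3270)(0.1620) = -0.2150; H_s = arccos(-0.2150) = 102.42°. In radians, H_s = 1.7876.
H_s sin φ sin δ = 1.7876 × 0.7986 × 0.1599 = 0.2283.
cos φ cos δ sin H_s = 0.6018 × 0.9871 × 0.9766 = 0.5801.
Q̄ = (1361/π) × (0.2283 + 0.5801) = 433.22 × 0.8084 = 350.22 W/m².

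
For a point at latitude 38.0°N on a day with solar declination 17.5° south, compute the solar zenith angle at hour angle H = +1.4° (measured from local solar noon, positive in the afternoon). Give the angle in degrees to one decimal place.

cos θ_z = sin φ sin δ + cos φ cos δ cos H = (0.6157)(-0.3007) + (0.7880)(0.9537)(0.9997) = 0.5661.
θ_z = arccos(0.5661) = 55.52°.

55.5°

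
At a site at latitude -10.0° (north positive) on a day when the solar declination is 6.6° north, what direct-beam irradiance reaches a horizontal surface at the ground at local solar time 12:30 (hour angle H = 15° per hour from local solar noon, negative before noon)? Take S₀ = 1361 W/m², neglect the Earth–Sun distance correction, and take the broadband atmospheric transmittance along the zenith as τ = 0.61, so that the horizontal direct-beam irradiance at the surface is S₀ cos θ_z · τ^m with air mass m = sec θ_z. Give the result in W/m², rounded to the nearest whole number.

768 W/m²

Hour angle H = 15° × (12.5 − 12) = 7.50°.
With φ = -10.0°, δ = 6.6°, H = 7.50°: sin φ sin δ = -0.0200, cos φ cos δ cos H = 0.9699, so cos θ_z = 0.9499.
Air mass m = 1/cos θ_z = 1/0.9499 = 1.053; τ^m = 0.61^1.053 = 0.5942.
Surface direct beam = 1361 × 0.9499 × 0.5942 = 768.19 W/m².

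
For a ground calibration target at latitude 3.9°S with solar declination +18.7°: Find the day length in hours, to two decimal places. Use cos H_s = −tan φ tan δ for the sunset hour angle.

11.82 hours

−tan φ tan δ = −(-0.0682)(0.3385) = 0.0231; H_s = arccos(0.0231) = 88.68°.
Day length = 2 H_s / 15° h⁻¹ = 177.36° / 15 = 11.824 h.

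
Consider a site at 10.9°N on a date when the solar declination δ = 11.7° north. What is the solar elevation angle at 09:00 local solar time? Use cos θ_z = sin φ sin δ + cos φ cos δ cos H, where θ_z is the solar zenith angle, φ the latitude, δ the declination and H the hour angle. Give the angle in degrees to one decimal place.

Hour angle H = 15° × (9 − 12) = -45.00°.
cos θ_z = sin(10.9°) sin(11.7°) + cos(10.9°) cos(11.7°) cos(-45.00°) = 0.0383 + 0.6799 = 0.7182.
θ_z = arccos(0.7182) = 44.09°, so the elevation is 90° − 44.09° = 45.91°.

45.9°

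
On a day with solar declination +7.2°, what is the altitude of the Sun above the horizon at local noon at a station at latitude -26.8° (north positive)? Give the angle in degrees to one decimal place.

56.0°

At local solar noon the hour angle is zero, so the elevation is 90° − |φ − δ| = 90° − |-26.8° − (7.2°)| = 90° − 34.0° = 56.0°.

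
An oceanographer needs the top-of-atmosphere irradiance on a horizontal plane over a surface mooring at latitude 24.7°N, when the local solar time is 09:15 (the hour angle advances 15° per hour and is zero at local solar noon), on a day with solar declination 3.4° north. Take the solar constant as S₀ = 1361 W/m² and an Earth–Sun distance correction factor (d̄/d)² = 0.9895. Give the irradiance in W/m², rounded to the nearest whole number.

952 W/m²

Hour angle H = 15° × (9.25 − 12) = -41.25°.
cos θ_z = sin φ sin δ + cos φ cos δ cos H = (0.4179)(0.0593) + (0.9085)(0.9982)(0.7518) = 0.7066.
Top-of-atmosphere irradiance = S₀ (d̄/d)² cos θ_z = 1361 × 0.9895 × 0.7066 = 951.58 W/m².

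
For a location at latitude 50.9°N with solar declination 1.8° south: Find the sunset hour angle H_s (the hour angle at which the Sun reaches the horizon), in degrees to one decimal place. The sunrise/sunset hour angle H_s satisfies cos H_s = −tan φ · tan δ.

87.8°

cos H_s = −tan(50.9°) · tan(-1.8°) = 0.0387, so H_s = arccos(0.0387) = 87.78°.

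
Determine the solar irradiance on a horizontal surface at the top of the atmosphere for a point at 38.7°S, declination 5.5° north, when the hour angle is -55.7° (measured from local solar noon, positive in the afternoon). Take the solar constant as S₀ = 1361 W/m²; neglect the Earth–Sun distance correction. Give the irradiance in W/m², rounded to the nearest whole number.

514 W/m²

cos θ_z = sin φ sin δ + cos φ cos δ cos H = (-0.6252)(0.0958) + (0.7804)(0.9954)(0.5635) = 0.3778.
Top-of-atmosphere irradiance = S₀ cos θ_z = 1361 × 0.3778 = 514.19 W/m².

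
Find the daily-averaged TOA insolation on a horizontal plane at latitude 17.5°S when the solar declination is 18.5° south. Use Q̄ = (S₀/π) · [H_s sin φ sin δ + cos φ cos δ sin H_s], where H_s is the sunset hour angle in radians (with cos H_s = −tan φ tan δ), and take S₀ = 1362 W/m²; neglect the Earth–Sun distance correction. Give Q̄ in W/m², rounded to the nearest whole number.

cos H_s = −tan(-17.5°) · tan(-18.5°) = -0.1055, so H_s = arccos(-0.1055) = 96.06°. In radians, H_s = 1.6766.
H_s sin φ sin δ = 1.6766 × -0.3007 × -0.3173 = 0.1600.
cos φ cos δ sin H_s = 0.9537 × 0.9483 × 0.9944 = 0.8993.
Q̄ = (1362/π) × (0.1600 + 0.8993) = 433.54 × 1.0593 = 459.25 W/m².

459 W/m²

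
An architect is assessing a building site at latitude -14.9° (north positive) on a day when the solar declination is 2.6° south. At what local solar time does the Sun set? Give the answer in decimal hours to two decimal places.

18.05 h

−tan φ tan δ = −(-0.2661)(-0.0454) = -0.0121; H_s = arccos(-0.0121) = 90.69°.
Sunset is at 12 + H_s/15 = 12 + 6.046 = 18.046 h local solar time.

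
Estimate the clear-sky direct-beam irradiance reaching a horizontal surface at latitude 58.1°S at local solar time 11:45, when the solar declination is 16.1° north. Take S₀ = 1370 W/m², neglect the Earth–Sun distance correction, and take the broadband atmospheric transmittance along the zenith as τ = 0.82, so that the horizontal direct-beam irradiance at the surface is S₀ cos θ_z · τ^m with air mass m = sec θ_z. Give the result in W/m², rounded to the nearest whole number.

179 W/m²

Hour angle H = 15° × (11.75 − 12) = -3.75°.
cos θ_z = sin(-58.1°) sin(16.1°) + cos(-58.1°) cos(16.1°) cos(-3.75°) = -0.2354 + 0.5066 = 0.2712.
Air mass m = 1/cos θ_z = 1/0.2712 = 3.687; τ^m = 0.82^3.687 = 0.4811.
Surface direct beam = 1370 × 0.2712 × 0.4811 = 178.75 W/m².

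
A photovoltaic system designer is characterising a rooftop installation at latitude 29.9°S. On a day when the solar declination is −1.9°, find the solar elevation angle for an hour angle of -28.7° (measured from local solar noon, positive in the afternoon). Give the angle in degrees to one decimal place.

cos θ_z = sin(-29.9°) sin(-1.9°) + cos(-29.9°) cos(-1.9°) cos(-28.70°) = 0.0165 + 0.7600 = 0.7765.
θ_z = arccos(0.7765) = 39.06°, so the elevation is 90° − 39.06° = 50.94°.

50.9°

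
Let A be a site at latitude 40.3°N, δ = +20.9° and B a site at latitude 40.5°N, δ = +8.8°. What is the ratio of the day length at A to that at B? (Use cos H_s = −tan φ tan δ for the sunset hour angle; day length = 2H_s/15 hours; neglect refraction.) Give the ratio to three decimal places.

A: H_s = arccos(−tan 40.3° · tan 20.9°) = 108.90°, so 2H_s/15 = 14.5200 h.
B: H_s = arccos(−tan 40.5° · tan 8.8°) = 97.60°, so 2H_s/15 = 13.0133 h.
Ratio A/B = 14.5200 / 13.0133 = 1.1158.

1.116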